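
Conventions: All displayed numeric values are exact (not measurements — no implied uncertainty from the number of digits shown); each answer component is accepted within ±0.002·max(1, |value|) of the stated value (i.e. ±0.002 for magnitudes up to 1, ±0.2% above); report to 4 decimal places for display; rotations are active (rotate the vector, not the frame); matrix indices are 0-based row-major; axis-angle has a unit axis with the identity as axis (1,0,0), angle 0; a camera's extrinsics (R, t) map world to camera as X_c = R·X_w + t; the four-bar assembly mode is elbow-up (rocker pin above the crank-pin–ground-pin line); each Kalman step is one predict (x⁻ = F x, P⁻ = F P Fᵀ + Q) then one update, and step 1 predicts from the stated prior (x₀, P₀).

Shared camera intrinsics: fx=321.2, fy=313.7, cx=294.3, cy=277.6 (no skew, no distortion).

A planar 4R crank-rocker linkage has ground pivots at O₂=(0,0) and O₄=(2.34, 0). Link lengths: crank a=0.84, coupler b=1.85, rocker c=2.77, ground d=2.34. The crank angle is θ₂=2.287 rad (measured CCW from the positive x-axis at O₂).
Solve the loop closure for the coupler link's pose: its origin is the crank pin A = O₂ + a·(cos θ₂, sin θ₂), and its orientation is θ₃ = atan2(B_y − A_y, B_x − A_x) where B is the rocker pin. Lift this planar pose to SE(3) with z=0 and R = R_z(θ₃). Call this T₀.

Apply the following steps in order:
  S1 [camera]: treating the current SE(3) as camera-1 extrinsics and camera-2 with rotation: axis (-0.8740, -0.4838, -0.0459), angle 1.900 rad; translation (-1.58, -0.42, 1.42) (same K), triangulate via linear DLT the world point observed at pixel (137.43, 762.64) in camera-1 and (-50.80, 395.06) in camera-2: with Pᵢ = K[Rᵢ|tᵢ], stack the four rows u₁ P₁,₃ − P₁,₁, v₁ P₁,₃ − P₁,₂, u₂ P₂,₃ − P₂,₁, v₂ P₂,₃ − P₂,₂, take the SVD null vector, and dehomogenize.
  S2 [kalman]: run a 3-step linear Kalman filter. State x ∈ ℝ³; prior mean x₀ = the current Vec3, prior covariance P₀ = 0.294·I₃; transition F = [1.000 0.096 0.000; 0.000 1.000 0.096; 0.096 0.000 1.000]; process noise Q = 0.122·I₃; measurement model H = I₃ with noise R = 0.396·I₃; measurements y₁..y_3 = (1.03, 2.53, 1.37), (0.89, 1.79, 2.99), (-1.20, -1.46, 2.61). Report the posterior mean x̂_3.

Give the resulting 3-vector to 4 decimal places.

source (fourbar_fk): coupler pose = R=[0.5974 -0.8019 0.0000; 0.8019 0.5974 0.0000; 0.0000 0.0000 1.0000], t=(-0.5515, 0.6336, 0.0000)
after S1 (triangulate): (0.5320, 0.1651, 0.7495)
after S2 (kf_track): (0.0700, 0.3969, 2.2158)

result = (0.0700, 0.3969, 2.2158)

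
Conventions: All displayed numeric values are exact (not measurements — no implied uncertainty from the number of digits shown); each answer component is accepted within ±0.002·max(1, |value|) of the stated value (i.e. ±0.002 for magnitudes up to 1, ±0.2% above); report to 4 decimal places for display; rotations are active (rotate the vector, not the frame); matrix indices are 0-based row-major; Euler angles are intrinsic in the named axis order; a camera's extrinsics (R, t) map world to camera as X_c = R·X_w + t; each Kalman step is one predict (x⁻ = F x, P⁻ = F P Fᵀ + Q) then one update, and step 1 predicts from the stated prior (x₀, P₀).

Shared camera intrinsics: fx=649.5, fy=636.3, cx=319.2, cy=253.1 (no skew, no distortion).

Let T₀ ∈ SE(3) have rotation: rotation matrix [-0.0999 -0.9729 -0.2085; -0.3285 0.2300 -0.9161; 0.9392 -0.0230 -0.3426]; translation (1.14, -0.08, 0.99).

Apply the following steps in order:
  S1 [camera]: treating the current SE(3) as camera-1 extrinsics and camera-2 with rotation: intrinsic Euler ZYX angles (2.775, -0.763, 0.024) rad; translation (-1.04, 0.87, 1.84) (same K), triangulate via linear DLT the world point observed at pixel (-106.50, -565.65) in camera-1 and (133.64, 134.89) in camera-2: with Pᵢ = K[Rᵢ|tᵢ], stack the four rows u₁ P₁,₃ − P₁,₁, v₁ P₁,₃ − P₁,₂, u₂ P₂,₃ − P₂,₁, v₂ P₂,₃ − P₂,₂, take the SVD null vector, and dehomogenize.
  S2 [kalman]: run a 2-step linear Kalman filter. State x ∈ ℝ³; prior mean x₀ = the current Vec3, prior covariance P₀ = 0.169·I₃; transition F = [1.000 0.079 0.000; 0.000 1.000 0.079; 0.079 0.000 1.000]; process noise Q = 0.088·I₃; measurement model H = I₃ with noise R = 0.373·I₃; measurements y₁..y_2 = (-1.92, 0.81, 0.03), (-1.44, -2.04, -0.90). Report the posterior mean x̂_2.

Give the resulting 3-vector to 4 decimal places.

result = (-0.6157, -0.0116, 0.2536)

after S1 (triangulate): (1.1930, 1.6047, 1.8906)
after S2 (kf_track): (-0.6157, -0.0116, 0.2536)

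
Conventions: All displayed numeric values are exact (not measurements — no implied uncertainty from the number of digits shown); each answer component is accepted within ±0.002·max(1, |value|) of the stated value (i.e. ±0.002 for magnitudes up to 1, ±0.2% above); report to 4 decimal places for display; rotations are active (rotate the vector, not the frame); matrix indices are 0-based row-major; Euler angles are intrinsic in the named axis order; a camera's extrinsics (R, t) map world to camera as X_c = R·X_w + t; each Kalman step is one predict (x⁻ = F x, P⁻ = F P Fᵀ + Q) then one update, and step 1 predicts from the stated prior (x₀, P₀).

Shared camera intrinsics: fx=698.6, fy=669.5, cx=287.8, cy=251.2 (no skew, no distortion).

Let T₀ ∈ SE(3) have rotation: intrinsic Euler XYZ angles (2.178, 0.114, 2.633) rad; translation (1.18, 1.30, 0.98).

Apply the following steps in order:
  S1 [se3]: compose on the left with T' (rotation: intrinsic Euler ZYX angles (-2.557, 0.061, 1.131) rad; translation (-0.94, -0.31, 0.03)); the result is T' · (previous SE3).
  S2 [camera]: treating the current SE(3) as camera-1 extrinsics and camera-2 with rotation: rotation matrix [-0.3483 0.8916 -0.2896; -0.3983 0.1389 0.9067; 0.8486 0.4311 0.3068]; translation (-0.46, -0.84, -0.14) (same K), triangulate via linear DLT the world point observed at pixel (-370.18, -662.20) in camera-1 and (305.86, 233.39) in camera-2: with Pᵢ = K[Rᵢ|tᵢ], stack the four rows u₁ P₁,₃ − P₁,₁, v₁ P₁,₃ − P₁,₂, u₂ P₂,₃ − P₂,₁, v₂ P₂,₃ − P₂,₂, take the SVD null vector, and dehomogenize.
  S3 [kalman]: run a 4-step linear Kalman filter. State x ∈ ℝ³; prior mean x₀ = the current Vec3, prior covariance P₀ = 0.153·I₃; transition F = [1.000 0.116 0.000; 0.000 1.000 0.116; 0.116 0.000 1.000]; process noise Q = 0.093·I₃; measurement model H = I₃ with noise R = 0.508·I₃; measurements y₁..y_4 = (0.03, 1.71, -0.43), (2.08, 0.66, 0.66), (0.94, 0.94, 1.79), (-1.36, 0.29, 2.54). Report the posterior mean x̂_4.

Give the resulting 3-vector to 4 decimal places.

after S1 (compose_se3): R=[0.4756 0.8784 0.0465; 0.8706 -0.4625 -0.1678; -0.1259 0.1202 -0.9847], t=(-2.1871, -0.7357, 1.5486)
after S2 (triangulate): (1.0838, 1.3606, 1.1438)
after S3 (kf_track): (0.4809, 0.9556, 1.6438)

result = (0.4809, 0.9556, 1.6438)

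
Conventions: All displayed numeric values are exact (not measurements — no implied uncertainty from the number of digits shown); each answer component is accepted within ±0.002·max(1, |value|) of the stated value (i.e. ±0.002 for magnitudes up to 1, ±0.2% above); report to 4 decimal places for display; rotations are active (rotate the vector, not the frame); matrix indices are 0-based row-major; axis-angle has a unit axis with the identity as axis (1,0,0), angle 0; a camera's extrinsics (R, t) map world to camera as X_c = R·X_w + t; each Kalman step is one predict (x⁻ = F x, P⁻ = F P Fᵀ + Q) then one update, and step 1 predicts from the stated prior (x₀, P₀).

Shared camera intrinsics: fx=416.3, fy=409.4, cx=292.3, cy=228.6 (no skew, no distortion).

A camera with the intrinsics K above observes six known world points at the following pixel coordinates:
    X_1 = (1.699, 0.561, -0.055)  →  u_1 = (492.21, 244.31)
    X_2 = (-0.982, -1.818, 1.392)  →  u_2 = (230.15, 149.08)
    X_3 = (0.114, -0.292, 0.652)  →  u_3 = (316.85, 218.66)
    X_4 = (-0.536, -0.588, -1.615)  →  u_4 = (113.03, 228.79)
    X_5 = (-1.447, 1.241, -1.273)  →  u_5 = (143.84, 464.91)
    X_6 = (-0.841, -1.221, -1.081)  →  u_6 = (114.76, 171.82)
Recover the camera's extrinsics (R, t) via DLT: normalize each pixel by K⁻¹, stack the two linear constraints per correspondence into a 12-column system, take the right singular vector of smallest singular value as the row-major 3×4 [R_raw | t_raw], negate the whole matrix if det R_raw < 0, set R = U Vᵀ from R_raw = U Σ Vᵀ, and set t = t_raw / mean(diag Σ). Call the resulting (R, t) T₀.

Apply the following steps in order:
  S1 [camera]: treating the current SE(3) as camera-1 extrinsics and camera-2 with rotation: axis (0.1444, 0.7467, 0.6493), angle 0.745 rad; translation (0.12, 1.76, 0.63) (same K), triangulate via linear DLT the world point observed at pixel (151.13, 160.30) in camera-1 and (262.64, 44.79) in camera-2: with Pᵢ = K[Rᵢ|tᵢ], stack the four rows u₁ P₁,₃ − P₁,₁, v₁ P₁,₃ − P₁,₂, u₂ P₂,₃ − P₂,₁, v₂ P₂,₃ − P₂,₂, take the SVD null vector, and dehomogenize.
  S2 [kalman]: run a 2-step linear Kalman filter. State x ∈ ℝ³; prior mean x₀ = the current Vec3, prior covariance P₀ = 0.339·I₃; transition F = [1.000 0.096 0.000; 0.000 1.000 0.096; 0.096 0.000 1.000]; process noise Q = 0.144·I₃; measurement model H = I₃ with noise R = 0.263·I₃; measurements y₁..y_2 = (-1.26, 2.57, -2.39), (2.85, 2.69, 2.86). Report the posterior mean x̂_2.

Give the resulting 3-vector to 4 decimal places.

result = (1.0530, 1.9947, 0.9573)

source (pnp_recover): camera pose = R=[0.8392 0.3658 0.4023; -0.3720 0.9259 -0.0659; -0.3966 -0.0943 0.9131], t=(0.0300, 0.2400, 4.1898)
after S1 (triangulate): (-1.5833, -1.8307, 0.3878)
after S2 (kf_track): (1.0530, 1.9947, 0.9573)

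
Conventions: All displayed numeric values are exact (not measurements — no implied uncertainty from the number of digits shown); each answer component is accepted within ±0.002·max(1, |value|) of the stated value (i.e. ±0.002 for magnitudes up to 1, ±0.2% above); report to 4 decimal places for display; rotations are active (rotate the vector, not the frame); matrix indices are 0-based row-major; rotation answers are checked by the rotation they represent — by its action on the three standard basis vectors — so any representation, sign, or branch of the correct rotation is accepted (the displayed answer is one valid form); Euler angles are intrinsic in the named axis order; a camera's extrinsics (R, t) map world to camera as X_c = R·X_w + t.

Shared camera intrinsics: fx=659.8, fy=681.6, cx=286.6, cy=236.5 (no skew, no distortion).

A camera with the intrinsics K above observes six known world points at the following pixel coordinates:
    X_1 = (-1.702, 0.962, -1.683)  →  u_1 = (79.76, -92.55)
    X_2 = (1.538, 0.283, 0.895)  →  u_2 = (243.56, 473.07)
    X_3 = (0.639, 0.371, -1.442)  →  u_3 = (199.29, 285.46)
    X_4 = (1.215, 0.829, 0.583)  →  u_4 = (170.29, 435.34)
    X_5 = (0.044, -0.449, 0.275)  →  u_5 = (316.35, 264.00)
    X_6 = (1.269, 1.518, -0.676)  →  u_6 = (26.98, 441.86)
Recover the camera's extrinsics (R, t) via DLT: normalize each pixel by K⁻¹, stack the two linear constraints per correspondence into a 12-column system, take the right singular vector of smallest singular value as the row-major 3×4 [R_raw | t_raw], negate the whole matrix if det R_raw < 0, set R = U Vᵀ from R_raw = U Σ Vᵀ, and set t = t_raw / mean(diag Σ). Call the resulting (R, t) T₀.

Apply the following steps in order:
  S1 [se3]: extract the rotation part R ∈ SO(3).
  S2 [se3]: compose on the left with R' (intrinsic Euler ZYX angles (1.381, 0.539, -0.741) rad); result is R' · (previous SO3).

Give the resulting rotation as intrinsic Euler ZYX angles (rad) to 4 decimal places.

rotation (euler_zyx) = (-2.6574, 0.9382, 0.8056)

source (pnp_recover): camera pose = R=[0.0973 -0.9949 -0.0258; 0.9359 0.0826 0.3425; -0.3386 -0.0575 0.9392], t=(-0.2000, 0.1200, 5.1394)
after S1 (rot_of_se3): [0.0973 -0.9949 -0.0258; 0.9359 0.0826 0.3425; -0.3386 -0.0575 0.9392]
after S2 (compose_so3): [-0.5232 -0.1924 -0.8302; -0.2752 -0.8838 0.3783; -0.8065 0.4264 0.4095]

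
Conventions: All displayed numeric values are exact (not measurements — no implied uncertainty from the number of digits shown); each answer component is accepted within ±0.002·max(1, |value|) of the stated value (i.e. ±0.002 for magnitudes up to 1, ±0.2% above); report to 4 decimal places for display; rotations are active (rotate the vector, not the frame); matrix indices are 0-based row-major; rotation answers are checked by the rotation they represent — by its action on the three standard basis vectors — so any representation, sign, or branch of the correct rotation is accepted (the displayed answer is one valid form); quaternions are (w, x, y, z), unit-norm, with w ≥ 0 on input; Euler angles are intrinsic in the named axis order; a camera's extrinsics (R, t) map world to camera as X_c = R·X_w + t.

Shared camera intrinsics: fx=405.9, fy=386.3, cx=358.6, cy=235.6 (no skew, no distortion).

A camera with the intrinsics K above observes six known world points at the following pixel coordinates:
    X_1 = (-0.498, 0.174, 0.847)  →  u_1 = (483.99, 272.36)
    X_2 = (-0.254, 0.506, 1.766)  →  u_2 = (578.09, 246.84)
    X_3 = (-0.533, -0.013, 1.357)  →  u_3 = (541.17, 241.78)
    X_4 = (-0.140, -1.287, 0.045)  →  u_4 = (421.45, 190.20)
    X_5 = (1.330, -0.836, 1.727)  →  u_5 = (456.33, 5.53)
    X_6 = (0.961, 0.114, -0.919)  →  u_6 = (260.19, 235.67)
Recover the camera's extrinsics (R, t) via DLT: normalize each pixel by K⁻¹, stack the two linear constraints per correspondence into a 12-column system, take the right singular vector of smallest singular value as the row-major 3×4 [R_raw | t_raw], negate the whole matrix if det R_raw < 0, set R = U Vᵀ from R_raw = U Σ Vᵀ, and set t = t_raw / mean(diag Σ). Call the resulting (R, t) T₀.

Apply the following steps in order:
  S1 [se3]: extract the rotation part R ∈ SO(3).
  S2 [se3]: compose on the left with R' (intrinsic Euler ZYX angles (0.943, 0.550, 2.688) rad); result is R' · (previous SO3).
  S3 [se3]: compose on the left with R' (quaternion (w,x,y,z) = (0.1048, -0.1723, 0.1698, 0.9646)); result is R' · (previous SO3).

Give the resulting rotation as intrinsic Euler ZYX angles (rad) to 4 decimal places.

source (pnp_recover): camera pose = R=[-0.6867 -0.2998 0.6622; -0.6428 0.6758 -0.3607; -0.3394 -0.6734 -0.6568], t=(0.2600, 0.2100, 4.1000)
after S1 (rot_of_se3): [-0.6867 -0.2998 0.6622; -0.6428 0.6758 -0.3607; -0.3394 -0.6734 -0.6568]
after S2 (compose_so3): [-0.9247 0.3794 -0.0310; -0.0372 -0.0090 0.9993; 0.3788 0.9252 0.0224]
after S3 (compose_so3): [0.7467 -0.6208 -0.2387; 0.0392 0.3993 -0.9160; 0.6640 0.6747 0.3225]

rotation (euler_zyx) = (0.0524, -0.7261, 1.1249)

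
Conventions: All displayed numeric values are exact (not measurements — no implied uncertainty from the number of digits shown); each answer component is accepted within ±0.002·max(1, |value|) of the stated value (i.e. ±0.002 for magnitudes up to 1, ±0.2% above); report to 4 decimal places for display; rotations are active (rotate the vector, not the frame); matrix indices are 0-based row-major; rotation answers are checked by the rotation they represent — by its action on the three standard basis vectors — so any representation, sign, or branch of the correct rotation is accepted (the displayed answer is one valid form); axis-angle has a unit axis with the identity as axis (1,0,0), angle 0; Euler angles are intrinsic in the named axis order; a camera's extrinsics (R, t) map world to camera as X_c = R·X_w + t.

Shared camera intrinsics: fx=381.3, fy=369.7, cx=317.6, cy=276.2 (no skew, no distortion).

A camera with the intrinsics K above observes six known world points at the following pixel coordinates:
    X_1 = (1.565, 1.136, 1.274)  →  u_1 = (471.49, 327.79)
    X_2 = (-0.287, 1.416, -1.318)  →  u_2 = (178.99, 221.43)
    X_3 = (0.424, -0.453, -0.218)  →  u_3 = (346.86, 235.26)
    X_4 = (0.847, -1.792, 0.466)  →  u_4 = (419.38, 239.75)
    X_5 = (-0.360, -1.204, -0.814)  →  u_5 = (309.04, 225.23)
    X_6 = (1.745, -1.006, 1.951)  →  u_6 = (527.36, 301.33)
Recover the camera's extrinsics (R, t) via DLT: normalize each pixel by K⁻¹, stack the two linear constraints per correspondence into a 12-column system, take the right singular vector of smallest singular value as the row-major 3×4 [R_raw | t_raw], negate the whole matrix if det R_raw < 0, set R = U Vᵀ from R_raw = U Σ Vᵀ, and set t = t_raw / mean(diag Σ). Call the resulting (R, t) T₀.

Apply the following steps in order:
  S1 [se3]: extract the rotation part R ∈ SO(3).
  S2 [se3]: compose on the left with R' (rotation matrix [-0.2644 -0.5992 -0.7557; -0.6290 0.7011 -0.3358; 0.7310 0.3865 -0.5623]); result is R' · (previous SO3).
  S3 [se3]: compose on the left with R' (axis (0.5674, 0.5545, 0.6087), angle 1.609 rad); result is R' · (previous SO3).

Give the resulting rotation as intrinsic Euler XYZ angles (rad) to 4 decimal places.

source (pnp_recover): camera pose = R=[0.6913 -0.4351 0.5769; -0.5084 0.2744 0.8162; -0.5135 -0.8575 -0.0315], t=(0.0497, -0.0802, 5.2200)
after S1 (rot_of_se3): [0.6913 -0.4351 0.5769; -0.5084 0.2744 0.8162; -0.5135 -0.8575 -0.0315]
after S2 (compose_so3): [0.5098 0.5986 -0.6178; -0.6188 0.7541 0.2200; 0.5976 0.2702 0.7549]
after S3 (compose_so3): [0.8707 0.2115 0.4441; 0.1733 0.7131 -0.6793; -0.4603 0.6684 0.5842]

rotation (euler_xyz) = (0.8605, 0.4602, -0.2383)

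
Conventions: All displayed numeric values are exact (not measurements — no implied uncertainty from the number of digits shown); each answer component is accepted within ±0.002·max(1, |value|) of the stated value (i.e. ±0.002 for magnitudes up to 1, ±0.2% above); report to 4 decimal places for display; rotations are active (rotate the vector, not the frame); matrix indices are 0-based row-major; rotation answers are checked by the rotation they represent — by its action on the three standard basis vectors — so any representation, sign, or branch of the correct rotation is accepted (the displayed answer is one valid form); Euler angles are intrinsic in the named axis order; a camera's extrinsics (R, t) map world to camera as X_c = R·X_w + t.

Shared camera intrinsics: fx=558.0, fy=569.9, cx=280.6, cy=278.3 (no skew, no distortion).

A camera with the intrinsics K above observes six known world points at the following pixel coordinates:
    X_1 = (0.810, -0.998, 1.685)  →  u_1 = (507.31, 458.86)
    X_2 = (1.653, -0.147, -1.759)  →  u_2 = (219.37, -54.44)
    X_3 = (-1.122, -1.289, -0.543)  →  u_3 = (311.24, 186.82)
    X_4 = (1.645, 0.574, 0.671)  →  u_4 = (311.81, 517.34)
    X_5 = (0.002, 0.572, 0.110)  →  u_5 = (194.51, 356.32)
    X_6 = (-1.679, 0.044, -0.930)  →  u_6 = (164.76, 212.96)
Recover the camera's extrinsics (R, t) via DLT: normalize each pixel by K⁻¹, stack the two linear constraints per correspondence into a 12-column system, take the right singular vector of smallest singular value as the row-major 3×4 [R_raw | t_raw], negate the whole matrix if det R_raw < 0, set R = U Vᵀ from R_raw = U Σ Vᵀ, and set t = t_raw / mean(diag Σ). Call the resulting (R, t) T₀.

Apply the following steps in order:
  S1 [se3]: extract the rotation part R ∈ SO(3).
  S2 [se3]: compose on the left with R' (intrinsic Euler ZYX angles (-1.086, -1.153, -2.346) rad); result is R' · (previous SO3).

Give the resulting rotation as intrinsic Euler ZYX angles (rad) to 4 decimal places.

source (pnp_recover): camera pose = R=[0.3278 -0.8461 0.4204; 0.0212 0.4514 0.8920; -0.9445 -0.2835 0.1659], t=(-0.1900, 0.2000, 4.2100)
after S1 (rot_of_se3): [0.3278 -0.8461 0.4204; 0.0212 0.4514 0.8920; -0.9445 -0.2835 0.1659]
after S2 (compose_so3): [-0.8231 -0.5659 -0.0471; 0.0833 -0.0382 -0.9958; 0.5617 -0.8236 0.0786]

rotation (euler_zyx) = (3.0408, -0.5964, -1.4757)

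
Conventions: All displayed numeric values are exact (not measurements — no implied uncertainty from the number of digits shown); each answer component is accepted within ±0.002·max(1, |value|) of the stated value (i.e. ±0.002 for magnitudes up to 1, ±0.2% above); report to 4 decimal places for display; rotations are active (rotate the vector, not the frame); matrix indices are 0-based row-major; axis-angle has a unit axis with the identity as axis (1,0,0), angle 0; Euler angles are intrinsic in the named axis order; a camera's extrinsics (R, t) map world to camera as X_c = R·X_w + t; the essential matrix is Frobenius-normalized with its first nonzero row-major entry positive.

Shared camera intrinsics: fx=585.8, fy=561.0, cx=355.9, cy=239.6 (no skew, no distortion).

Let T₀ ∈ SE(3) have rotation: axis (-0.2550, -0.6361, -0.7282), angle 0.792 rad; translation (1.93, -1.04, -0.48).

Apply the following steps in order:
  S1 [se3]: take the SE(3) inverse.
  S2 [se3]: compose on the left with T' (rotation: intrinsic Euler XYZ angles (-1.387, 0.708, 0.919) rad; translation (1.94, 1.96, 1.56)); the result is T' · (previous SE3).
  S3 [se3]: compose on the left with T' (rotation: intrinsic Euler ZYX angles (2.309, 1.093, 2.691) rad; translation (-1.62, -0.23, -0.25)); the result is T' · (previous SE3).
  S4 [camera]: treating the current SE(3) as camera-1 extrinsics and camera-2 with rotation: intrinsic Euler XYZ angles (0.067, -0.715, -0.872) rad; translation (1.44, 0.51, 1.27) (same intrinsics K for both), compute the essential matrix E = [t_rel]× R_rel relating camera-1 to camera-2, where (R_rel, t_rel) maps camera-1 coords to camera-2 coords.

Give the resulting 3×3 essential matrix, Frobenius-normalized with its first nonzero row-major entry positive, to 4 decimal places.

matrix = [0.0998 -0.2838 -0.0553; 0.1433 -0.6059 -0.1404; 0.6535 0.1137 0.2431]

after S1 (invert_se3): R=[0.7218 -0.4700 0.5080; 0.5666 0.8229 -0.0437; -0.3975 0.3193 0.8602], t=(-1.6381, -0.2587, 1.5122)
after S2 (compose_se3): R=[-0.2681 -0.5059 0.8199; -0.1212 0.8620 0.4922; -0.9558 0.0326 -0.2923], t=(2.3248, 3.3266, 3.2982)
after S3 (compose_se3): R=[-0.7882 0.5342 -0.3055; 0.0858 0.5870 0.8050; 0.6094 0.6083 -0.5085], t=(1.8466, 2.5439, -3.0135)
after S4 (essential): [0.0998 -0.2838 -0.0553; 0.1433 -0.6059 -0.1404; 0.6535 0.1137 0.2431]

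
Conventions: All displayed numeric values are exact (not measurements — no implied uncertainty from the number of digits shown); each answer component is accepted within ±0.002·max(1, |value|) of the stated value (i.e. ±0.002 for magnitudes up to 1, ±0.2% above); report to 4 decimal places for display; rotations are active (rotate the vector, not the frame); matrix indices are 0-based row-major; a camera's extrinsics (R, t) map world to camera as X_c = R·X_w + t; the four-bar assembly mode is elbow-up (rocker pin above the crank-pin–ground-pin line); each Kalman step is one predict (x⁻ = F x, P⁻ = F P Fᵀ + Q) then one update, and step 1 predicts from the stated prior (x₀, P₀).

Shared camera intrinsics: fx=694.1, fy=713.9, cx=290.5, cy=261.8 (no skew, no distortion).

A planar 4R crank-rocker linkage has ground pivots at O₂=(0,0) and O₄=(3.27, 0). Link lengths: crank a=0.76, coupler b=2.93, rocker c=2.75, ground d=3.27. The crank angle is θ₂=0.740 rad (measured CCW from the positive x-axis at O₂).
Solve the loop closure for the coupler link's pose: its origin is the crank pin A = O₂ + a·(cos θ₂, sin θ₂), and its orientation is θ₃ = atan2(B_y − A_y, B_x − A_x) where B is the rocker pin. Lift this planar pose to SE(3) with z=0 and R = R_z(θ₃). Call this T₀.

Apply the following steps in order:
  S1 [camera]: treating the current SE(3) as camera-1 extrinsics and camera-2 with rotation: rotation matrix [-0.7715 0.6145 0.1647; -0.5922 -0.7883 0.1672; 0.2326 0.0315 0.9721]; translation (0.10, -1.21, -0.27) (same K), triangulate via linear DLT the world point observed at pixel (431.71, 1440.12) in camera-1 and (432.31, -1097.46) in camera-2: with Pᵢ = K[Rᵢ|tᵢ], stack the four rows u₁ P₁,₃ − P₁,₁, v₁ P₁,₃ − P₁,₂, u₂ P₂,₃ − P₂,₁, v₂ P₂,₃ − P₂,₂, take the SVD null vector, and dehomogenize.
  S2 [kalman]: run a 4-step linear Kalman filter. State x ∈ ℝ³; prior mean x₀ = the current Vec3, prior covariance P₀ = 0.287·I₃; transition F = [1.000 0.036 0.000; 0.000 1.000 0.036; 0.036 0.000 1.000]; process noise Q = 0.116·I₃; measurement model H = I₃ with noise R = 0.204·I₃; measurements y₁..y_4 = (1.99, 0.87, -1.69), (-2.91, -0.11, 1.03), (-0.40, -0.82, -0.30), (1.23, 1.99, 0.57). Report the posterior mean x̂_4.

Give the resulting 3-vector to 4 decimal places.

result = (0.3716, 0.9398, 0.2920)

source (fourbar_fk): coupler pose = R=[0.6816 -0.7317 0.0000; 0.7317 0.6816 0.0000; 0.0000 0.0000 1.0000], t=(0.5612, 0.5125, 0.0000)
after S1 (triangulate): (1.2580, 1.5227, 1.4970)
after S2 (kf_track): (0.3716, 0.9398, 0.2920)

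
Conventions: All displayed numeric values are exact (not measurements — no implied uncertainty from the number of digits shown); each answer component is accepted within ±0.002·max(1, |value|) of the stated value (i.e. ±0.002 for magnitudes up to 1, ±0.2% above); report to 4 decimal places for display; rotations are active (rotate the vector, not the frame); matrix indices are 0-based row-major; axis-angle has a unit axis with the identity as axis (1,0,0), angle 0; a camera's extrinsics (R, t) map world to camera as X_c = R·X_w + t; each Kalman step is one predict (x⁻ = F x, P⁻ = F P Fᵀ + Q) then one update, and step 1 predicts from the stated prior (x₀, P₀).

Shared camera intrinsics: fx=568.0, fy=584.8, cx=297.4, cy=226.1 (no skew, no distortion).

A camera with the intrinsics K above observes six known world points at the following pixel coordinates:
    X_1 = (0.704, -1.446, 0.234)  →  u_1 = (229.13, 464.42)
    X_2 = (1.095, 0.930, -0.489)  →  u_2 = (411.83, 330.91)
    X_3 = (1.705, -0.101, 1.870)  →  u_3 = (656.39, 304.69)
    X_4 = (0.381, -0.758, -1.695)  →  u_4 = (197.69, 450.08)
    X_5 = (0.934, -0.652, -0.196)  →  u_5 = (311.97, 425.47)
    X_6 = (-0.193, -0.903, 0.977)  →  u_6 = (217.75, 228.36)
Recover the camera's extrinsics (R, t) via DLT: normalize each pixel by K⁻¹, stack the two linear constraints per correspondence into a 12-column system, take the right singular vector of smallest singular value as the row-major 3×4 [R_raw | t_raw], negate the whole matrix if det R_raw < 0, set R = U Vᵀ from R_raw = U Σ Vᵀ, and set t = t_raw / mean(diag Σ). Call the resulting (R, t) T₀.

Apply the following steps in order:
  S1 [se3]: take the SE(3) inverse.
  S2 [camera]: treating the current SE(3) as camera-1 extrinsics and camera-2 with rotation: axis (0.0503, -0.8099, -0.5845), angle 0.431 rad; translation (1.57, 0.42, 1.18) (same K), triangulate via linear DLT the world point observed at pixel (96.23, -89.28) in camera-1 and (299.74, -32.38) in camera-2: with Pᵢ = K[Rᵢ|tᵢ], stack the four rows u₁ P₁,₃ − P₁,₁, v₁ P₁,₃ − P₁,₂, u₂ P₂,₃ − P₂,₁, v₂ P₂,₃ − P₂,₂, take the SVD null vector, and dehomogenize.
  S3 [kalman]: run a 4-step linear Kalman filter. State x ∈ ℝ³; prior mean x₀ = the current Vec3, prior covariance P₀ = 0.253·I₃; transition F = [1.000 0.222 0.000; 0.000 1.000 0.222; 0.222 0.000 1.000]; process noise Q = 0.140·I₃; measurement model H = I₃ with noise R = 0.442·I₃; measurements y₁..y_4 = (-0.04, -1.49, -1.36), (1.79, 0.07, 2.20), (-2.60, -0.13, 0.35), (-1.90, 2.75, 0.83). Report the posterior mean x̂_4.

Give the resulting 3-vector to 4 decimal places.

source (pnp_recover): camera pose = R=[0.7246 0.5913 0.3538; 0.6591 -0.4449 -0.6063; -0.2011 0.6726 -0.7121], t=(-0.1200, 0.3300, 4.4602)
after S1 (invert_se3): R=[0.7246 0.6591 -0.2011; 0.5913 -0.4449 0.6726; 0.3538 -0.6063 -0.7121], t=(0.7665, -2.7822, 3.4188)
after S2 (triangulate): (-0.8264, -1.5812, 1.2625)
after S3 (kf_track): (-1.3027, 1.0413, 0.7111)

result = (-1.3027, 1.0413, 0.7111)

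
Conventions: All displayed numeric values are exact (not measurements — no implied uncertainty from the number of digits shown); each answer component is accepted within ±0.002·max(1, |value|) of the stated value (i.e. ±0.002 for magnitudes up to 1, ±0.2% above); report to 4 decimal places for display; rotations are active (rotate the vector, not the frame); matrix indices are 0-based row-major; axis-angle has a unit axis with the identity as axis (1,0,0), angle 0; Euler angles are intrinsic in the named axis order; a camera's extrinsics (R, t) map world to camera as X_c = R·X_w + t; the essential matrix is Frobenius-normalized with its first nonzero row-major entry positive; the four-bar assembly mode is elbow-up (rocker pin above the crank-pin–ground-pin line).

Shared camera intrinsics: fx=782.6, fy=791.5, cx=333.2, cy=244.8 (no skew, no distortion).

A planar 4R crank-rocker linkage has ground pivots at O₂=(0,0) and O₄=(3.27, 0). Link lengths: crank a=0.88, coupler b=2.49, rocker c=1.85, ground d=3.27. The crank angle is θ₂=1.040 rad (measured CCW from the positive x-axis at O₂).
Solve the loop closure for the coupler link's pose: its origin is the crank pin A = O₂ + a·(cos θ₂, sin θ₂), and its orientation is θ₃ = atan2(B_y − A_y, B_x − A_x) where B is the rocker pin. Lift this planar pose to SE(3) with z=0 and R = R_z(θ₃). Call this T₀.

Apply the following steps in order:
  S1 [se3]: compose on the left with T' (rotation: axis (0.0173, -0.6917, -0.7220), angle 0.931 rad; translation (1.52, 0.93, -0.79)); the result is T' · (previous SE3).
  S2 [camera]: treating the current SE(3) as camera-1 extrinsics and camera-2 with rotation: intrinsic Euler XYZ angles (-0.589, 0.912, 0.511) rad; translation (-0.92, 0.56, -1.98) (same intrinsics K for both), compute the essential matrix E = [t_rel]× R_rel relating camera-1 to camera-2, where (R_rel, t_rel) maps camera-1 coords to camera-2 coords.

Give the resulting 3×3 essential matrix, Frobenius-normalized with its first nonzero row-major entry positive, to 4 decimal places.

source (fourbar_fk): coupler pose = R=[0.9144 -0.4049 0.0000; 0.4049 0.9144 0.0000; 0.0000 0.0000 1.0000], t=(0.4455, 0.7589, 0.0000)
after S1 (compose_se3): R=[0.7786 0.2834 -0.5599; -0.2142 0.9586 0.1874; 0.5899 -0.0259 0.8071], t=(2.2219, 1.2692, -0.3818)
after S2 (essential): [0.6957 -0.1146 0.0508; 0.0119 -0.0097 0.0310; -0.0775 -0.1639 0.6828]

matrix = [0.6957 -0.1146 0.0508; 0.0119 -0.0097 0.0310; -0.0775 -0.1639 0.6828]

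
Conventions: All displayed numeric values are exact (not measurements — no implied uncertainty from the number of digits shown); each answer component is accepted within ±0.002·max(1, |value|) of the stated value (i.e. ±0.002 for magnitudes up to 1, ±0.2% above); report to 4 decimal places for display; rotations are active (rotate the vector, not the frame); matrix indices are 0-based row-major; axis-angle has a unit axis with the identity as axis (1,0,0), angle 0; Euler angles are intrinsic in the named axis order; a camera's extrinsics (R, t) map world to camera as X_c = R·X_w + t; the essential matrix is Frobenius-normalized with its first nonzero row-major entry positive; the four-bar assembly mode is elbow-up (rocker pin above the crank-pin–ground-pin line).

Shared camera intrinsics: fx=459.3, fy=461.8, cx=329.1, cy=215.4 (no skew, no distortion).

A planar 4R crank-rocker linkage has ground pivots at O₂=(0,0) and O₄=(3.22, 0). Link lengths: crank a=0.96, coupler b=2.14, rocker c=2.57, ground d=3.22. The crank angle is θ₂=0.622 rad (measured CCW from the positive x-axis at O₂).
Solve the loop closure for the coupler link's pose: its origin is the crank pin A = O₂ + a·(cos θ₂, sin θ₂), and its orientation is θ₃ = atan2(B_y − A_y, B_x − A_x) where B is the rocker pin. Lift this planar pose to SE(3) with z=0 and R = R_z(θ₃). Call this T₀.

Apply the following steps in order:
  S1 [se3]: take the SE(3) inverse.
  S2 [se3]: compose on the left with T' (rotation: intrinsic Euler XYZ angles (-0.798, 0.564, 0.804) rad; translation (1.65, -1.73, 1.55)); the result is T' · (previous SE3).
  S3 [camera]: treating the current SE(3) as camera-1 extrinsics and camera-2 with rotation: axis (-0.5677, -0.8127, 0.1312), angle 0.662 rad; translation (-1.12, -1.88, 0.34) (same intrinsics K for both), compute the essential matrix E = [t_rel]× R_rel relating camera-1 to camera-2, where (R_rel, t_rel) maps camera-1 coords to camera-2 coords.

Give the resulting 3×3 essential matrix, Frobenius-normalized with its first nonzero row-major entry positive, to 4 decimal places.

source (fourbar_fk): coupler pose = R=[0.5910 -0.8067 0.0000; 0.8067 0.5910 0.0000; 0.0000 0.0000 1.0000], t=(0.7802, 0.5594, 0.0000)
after S1 (invert_se3): R=[0.5910 0.8067 0.0000; -0.8067 0.5910 -0.0000; 0.0000 0.0000 1.0000], t=(-0.9123, 0.2988, 0.0000)
after S2 (compose_se3): R=[0.8375 0.1133 0.5346; -0.4729 0.6405 0.6051; -0.2738 -0.7595 0.5900], t=(0.9332, -1.7193, 2.1885)
after S3 (essential): [0.2650 0.3727 -0.2639; 0.1366 0.3772 0.5801; -0.2241 -0.2974 0.2917]

matrix = [0.2650 0.3727 -0.2639; 0.1366 0.3772 0.5801; -0.2241 -0.2974 0.2917]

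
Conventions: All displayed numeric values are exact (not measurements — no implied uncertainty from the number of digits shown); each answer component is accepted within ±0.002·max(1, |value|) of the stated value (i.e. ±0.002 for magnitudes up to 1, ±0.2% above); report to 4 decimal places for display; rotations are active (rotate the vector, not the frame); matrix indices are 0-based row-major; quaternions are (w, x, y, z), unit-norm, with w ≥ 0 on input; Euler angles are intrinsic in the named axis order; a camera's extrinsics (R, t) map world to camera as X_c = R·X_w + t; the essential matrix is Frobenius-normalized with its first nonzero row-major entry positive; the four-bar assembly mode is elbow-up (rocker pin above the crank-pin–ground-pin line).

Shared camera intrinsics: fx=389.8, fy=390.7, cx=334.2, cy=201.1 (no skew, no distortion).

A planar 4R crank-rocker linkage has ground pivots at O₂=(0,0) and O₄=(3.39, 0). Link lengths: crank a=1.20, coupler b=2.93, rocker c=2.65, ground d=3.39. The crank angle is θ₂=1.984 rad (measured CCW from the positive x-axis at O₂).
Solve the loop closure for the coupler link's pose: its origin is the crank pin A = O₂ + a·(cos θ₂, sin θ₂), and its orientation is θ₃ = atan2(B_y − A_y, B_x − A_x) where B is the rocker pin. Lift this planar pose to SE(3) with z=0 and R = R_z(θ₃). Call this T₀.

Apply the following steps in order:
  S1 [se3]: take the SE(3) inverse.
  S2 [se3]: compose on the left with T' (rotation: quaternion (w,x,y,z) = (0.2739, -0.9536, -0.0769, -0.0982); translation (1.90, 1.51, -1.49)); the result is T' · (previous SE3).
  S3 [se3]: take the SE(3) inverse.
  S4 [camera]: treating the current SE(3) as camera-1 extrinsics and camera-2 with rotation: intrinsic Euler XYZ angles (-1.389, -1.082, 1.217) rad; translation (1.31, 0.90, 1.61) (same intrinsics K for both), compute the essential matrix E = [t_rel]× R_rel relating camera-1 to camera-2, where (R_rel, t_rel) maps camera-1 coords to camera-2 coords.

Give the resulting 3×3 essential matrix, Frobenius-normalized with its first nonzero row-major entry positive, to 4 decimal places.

source (fourbar_fk): coupler pose = R=[0.9041 -0.4273 0.0000; 0.4273 0.9041 0.0000; 0.0000 0.0000 1.0000], t=(-0.4819, 1.0990, 0.0000)
after S1 (invert_se3): R=[0.9041 0.4273 0.0000; -0.4273 0.9041 0.0000; 0.0000 0.0000 1.0000], t=(-0.0340, -1.1995, 0.0000)
after S2 (compose_se3): R=[0.7903 0.5953 0.1452; 0.4421 -0.7181 0.5375; 0.4242 -0.3606 -0.8307], t=(1.6266, 2.5122, -0.8893)
after S3 (invert_se3): R=[0.7903 0.4421 0.4242; 0.5953 -0.7181 -0.3606; 0.1452 0.5375 -0.8307], t=(-2.0190, 0.5150, -2.3252)
after S4 (essential): [0.3202 0.3350 -0.1998; 0.6221 -0.2240 -0.0000; 0.0060 0.5070 -0.2259]

matrix = [0.3202 0.3350 -0.1998; 0.6221 -0.2240 -0.0000; 0.0060 0.5070 -0.2259]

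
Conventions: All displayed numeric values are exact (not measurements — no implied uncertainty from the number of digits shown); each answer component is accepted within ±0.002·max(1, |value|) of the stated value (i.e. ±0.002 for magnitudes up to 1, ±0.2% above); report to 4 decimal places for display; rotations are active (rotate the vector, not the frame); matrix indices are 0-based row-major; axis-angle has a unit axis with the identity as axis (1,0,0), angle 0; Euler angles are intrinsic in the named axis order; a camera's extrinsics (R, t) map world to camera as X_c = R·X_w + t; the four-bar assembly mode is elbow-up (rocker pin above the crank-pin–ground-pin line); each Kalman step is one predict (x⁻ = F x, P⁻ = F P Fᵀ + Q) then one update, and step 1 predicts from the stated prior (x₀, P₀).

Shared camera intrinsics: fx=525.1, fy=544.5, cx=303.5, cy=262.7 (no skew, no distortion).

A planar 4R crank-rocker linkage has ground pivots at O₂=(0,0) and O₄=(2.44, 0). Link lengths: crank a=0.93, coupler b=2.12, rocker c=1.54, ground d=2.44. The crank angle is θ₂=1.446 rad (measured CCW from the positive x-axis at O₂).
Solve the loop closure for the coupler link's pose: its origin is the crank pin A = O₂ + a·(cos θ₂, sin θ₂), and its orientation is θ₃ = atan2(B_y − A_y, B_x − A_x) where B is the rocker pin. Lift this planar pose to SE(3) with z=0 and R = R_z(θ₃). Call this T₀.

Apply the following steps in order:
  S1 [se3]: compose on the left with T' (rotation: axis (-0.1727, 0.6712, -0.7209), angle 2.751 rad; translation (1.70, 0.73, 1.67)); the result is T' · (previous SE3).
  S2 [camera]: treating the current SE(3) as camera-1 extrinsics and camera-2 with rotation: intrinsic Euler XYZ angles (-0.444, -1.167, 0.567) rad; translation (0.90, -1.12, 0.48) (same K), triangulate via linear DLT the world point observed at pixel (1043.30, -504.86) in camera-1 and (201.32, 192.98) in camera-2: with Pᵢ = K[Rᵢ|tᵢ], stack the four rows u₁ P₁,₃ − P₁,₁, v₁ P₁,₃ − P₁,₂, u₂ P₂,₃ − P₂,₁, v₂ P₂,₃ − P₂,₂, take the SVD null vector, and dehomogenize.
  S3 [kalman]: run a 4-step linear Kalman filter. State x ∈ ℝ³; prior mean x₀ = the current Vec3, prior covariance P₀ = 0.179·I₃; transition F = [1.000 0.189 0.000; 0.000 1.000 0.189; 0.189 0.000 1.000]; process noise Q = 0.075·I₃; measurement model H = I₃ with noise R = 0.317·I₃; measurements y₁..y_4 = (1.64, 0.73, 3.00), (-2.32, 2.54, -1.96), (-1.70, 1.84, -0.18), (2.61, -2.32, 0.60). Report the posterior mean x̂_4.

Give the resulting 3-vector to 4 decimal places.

source (fourbar_fk): coupler pose = R=[0.9605 -0.2783 0.0000; 0.2783 0.9605 0.0000; 0.0000 0.0000 1.0000], t=(0.1158, 0.9228, 0.0000)
after S1 (compose_se3): R=[-0.8187 0.2907 0.4951; -0.4939 0.0831 -0.8655; -0.2928 -0.9532 0.0755], t=(1.6470, 0.6192, 0.7481)
after S2 (triangulate): (1.0237, -0.5657, 1.9219)
after S3 (kf_track): (0.6008, 0.1307, 0.3159)

result = (0.6008, 0.1307, 0.3159)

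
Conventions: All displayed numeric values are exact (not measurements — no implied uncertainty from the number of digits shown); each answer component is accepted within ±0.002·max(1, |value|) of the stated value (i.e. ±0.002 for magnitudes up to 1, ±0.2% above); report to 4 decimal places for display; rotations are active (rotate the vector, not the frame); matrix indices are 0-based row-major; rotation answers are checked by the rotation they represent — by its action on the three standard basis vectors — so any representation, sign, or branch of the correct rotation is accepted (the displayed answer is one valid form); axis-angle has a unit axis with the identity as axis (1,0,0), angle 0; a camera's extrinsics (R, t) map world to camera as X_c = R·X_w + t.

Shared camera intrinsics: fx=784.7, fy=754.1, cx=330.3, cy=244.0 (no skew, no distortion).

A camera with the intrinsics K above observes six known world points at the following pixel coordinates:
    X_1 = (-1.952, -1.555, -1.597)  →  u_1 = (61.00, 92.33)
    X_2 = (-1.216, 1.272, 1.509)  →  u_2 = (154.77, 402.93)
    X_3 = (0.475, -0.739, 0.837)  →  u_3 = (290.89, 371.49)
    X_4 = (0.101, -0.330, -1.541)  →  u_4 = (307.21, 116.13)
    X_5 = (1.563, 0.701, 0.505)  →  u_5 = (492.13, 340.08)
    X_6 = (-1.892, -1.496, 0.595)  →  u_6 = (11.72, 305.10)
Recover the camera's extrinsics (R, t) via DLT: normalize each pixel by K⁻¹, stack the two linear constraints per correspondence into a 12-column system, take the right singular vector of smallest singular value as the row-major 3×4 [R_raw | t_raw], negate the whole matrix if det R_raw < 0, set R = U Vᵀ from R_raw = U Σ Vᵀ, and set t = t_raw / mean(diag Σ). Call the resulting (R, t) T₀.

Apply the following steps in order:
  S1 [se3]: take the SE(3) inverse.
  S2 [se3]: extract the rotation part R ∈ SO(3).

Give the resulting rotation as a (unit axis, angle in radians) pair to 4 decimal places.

source (pnp_recover): camera pose = R=[0.8784 0.4635 -0.1166; 0.2485 -0.2344 0.9398; 0.4083 -0.8545 -0.3211], t=(-0.3299, 0.1099, 6.4688)
after S1 (invert_se3): R=[0.8784 0.2485 0.4083; 0.4635 -0.2344 -0.8545; -0.1166 0.9398 -0.3211], t=(-2.3786, 5.7064, 1.9353)
after S2 (rot_of_se3): [0.8784 0.2485 0.4083; 0.4635 -0.2344 -0.8545; -0.1166 0.9398 -0.3211]

rotation (axis_angle) = ((0.9535, 0.2789, 0.1142), 1.9162)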